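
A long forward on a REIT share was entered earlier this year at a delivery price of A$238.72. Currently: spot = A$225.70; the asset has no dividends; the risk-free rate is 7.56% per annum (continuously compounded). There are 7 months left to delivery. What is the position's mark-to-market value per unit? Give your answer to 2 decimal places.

-A$2.72

Current fair forward for the remaining 7 months: F = S·e^(r·T), r = 0.0756
F = 225.70 · e^(0.0756 × 7/12) = 225.70 × 1.045087 = 235.8761
Value of long forward = (F − K)·e^(−rT) = (235.8761 − 238.72) · e^(−0.0756·7/12)
= -2.8439 × 0.956858 = -2.72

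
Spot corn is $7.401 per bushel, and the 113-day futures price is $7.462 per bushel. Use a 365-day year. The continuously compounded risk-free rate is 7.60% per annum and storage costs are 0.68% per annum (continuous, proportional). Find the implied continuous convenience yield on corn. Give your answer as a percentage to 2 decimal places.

F = S·e^((r+u−y)T) ⇒ (r+u−y) = ln(F/S)/T
ln(7.462/7.401) = 0.008208; /T ⇒ 0.026513
y = r + u − ln(F/S)/T = 0.0760 + 0.0068 − 0.026513 = 0.056287
y = 5.63%

5.63%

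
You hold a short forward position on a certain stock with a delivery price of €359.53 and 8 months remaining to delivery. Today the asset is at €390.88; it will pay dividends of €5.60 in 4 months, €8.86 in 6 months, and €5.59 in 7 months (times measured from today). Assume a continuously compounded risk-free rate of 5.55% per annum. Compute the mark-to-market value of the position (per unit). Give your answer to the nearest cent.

-€24.88

PV(remaining dividends) I = 5.60·e^(−0.0555·4/12) + 8.86·e^(−0.0555·6/12) + 5.59·e^(−0.0555·7/12) = 19.5268
Current forward F = (S − I)·e^(rT) = (390.88 − 19.5268)·e^(0.0555·8/12) = 371.3532 × 1.037693 = 385.3506
Value (long) = (F − K)·e^(−rT) = (385.3506 − 359.53) × 0.963676 = 24.8827
Short position value = −(long value) = -€24.88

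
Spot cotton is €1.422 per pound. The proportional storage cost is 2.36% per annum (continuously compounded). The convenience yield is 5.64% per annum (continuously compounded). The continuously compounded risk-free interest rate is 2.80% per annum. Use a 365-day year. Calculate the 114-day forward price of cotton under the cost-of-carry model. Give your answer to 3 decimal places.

€1.420 per pound

Net carry = r + u − y = 0.0280 + 0.0236 − 0.0564 = -0.0048
F = S·e^((r+u−y)T) = 1.422 · e^(-0.0048 × 114/365) = 1.422 · e^-0.001499
= 1.422 × 0.998502 = €1.420 per pound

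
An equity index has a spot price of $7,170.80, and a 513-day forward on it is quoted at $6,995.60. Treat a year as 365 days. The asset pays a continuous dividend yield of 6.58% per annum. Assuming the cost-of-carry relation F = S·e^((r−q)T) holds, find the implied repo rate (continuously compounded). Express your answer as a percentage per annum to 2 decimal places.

4.82%

From F = S·e^((r−q)T): (r − q) = ln(F/S)/T
ln(6995.60/7170.80) = ln(0.975568) = -0.024735
(r − q) = -0.024735 / (513/365) = -0.017599
r = ln(F/S)/T + q = -0.017599 + 0.0658 = 0.048201
r = 4.82%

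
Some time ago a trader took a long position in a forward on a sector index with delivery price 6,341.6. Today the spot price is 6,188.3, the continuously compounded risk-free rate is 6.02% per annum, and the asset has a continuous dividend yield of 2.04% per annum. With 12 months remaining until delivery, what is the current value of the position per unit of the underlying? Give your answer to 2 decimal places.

92.24

Current fair forward for the remaining 12 months: F = S·e^((r − q)·T), (r − q) = 0.0602 − 0.0204 = 0.0398
F = 6188.3 · e^(0.0398 × 12/12) = 6188.3 × 1.04060263 = 6439.5613
Value of long forward = (F − K)·e^(−rT) = (6439.5613 − 6341.6) · e^(−0.0602·12/12)
= 97.9613 × 0.94157620 = 92.24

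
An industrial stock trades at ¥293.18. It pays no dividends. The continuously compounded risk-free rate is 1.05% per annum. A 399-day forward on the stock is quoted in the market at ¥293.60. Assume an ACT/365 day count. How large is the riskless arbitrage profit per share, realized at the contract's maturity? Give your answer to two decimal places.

¥2.96 per share

Fair forward: F* = S·e^(carry·T), with carry = r = 0.0105
F* = 293.18 · e^(0.0105 × 399/365) = 293.18 · e^0.011478 = 293.18 × 1.011544 = ¥296.5645
Market ¥293.60 < fair ¥296.5645: forward underpriced → reverse cash-and-carry (short spot, go long the forward).
At maturity, profit = |F_mkt − F*| = |293.60 − 296.5645| = ¥2.96 per share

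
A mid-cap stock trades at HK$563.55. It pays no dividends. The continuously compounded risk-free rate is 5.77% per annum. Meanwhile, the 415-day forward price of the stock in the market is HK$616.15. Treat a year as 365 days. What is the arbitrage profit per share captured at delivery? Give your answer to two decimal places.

HK$14.39 per share

Fair forward: F* = S·e^(carry·T), with carry = r = 0.0577
F* = 563.55 · e^(0.0577 × 415/365) = 563.55 · e^0.065604 = 563.55 × 1.067804 = HK$601.7609
Market HK$616.15 > fair HK$601.7609: forward overpriced → cash-and-carry (buy spot, short the forward).
At maturity, profit = |F_mkt − F*| = |616.15 − 601.7609| = HK$14.39 per share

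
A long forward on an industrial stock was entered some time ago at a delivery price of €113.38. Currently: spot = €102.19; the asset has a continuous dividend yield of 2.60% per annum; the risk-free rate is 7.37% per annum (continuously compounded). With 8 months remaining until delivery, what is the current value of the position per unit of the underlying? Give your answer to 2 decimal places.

Current fair forward for the remaining 8 months: F = S·e^((r − q)·T), (r − q) = 0.0737 − 0.0260 = 0.0477
F = 102.19 · e^(0.0477 × 8/12) = 102.19 × 1.032311 = 105.4919
Value of long forward = (F − K)·e^(−rT) = (105.4919 − 113.38) · e^(−0.0737·8/12)
= -7.8881 × 0.952054 = -7.51

-€7.51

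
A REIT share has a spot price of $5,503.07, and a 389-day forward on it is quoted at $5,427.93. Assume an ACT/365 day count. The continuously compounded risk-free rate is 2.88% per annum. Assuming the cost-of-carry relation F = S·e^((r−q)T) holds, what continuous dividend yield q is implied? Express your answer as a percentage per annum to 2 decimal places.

From F = S·e^((r−q)T): (r − q) = ln(F/S)/T
ln(5427.93/5503.07) = ln(0.986346) = -0.013748
(r − q) = -0.013748 / (389/365) = -0.012900
q = r − ln(F/S)/T = 0.0288 + 0.012900 = 0.041700
q = 4.17%

4.17%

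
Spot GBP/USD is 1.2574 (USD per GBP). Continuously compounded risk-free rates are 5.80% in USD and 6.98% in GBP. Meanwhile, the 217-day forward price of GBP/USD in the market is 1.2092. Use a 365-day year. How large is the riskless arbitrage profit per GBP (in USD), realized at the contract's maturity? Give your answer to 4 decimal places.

0.0394 per GBP (in USD)

Fair forward: F* = S·e^(carry·T), with carry = (r_USD − r_GBP) = 0.0580 − 0.0698 = -0.0118
F* = 1.2574 · e^(-0.0118 × 217/365) = 1.2574 · e^-0.007015 = 1.2574 × 0.993010 = 1.2486
Market 1.2092 < fair 1.2486: forward underpriced → reverse cash-and-carry (short spot, go long the forward).
At maturity, profit = |F_mkt − F*| = |1.2092 − 1.2486| = 0.0394 per GBP (in USD)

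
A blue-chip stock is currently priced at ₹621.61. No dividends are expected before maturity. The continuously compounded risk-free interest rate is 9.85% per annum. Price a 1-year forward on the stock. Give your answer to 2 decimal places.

F = S·e^(rT) = 621.61 · e^(0.0985 × 1)
= 621.61 · e^0.098500 = 621.61 × 1.103514
F = ₹685.96

₹685.96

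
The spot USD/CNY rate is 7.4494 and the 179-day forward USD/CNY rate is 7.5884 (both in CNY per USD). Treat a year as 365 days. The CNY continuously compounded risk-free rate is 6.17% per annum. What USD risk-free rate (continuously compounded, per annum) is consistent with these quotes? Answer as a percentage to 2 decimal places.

F = S·e^((r_CNY − r_USD)T) ⇒ r_USD = r_CNY − ln(F/S)/T
ln(7.5884/7.4494) = 0.018487; /(179/365) = 0.037697
r_USD = 0.0617 − 0.037697 = 0.024003
r_USD = 2.40%

2.40%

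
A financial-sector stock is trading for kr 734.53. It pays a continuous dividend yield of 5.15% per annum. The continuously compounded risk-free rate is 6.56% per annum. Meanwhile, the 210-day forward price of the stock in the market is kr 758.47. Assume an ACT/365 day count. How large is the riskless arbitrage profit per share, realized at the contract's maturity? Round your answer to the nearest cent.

Fair forward: F* = S·e^(carry·T), with carry = (r − q) = 0.0656 − 0.0515 = 0.0141
F* = 734.53 · e^(0.0141 × 210/365) = 734.53 · e^0.008112 = 734.53 × 1.008145 = kr 740.5127
Market kr 758.47 > fair kr 740.5127: forward overpriced → cash-and-carry (buy spot, short the forward).
At maturity, profit = |F_mkt − F*| = |758.47 − 740.5127| = kr 17.96 per share

kr 17.96 per share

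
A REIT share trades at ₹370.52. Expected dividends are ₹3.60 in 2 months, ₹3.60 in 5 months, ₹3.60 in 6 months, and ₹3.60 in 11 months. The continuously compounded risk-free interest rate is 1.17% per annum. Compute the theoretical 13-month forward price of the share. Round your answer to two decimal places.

PV(dividends) I = 3.60·e^(−0.0117·2/12) + 3.60·e^(−0.0117·5/12) + 3.60·e^(−0.0117·6/12) + 3.60·e^(−0.0117·11/12)
I = 3.5930 + 3.5825 + 3.5790 + 3.5616 = 14.3161
F = (S − I)·e^(rT) = (370.52 − 14.3161) · e^(0.0117·13/12)
= 356.2039 · e^0.012675 = 356.2039 × 1.012756 = ₹360.75

₹360.75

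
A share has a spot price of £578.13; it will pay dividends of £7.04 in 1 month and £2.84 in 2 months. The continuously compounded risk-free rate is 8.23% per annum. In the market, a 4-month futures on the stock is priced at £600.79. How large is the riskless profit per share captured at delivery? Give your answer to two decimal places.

PV(dividends) I = 7.04·e^(−0.0823·1/12) + 2.84·e^(−0.0823·2/12) = 9.7932
Fair futures F* = (S − I)·e^(rT) = (578.13 − 9.7932)·e^0.027433 = 568.3368 × 1.027813 = 584.1440
Market £600.79 > fair 584.1440: forward overpriced → cash-and-carry (borrow at r, buy the stock and collect the dividends, short the forward).
Profit at T = |F_mkt − F*| = |600.79 − 584.1440| = £16.65 per share

£16.65 per share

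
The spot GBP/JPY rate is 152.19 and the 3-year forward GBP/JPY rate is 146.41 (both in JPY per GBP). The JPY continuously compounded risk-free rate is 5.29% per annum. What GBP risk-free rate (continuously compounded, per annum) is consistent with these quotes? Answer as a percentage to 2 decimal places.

6.58%

F = S·e^((r_JPY − r_GBP)T) ⇒ r_GBP = r_JPY − ln(F/S)/T
ln(146.41/152.19) = -0.038719; /(3) = -0.012906
r_GBP = 0.0529 + 0.012906 = 0.065806
r_GBP = 6.58%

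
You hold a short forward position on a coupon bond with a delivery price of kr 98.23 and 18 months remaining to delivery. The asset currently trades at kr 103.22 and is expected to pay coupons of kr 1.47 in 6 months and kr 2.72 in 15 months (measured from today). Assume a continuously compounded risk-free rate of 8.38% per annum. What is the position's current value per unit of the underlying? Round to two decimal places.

PV(remaining coupons) I = 1.47·e^(−0.0838·6/12) + 2.72·e^(−0.0838·15/12) = 3.8592
Current forward F = (S − I)·e^(rT) = (103.22 − 3.8592)·e^(0.0838·18/12) = 99.3608 × 1.133942 = 112.6694
Value (long) = (F − K)·e^(−rT) = (112.6694 − 98.23) × 0.881879 = 12.7338
Short position value = −(long value) = -kr 12.73

-kr 12.73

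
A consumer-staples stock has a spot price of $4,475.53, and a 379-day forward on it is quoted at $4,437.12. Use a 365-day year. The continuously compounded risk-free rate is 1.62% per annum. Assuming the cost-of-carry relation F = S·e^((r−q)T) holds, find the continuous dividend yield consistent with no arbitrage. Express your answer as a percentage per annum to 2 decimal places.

2.45%

From F = S·e^((r−q)T): (r − q) = ln(F/S)/T
ln(4437.12/4475.53) = ln(0.991418) = -0.008619
(r − q) = -0.008619 / (379/365) = -0.008301
q = r − ln(F/S)/T = 0.0162 + 0.008301 = 0.024501
q = 2.45%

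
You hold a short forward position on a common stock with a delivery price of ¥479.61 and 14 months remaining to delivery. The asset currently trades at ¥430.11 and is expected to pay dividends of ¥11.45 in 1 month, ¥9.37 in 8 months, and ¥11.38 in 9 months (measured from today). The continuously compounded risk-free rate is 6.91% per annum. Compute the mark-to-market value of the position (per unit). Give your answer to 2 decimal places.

PV(remaining dividends) I = 11.45·e^(−0.0691·1/12) + 9.37·e^(−0.0691·8/12) + 11.38·e^(−0.0691·9/12) = 31.1377
Current forward F = (S − I)·e^(rT) = (430.11 − 31.1377)·e^(0.0691·14/12) = 398.9723 × 1.083955 = 432.4680
Value (long) = (F − K)·e^(−rT) = (432.4680 − 479.61) × 0.922547 = -43.4907
Short position value = −(long value) = ¥43.49

¥43.49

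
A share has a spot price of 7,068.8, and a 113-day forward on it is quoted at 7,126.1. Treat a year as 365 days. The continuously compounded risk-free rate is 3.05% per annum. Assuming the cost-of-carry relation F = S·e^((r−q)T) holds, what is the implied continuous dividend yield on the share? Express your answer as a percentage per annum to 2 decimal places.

From F = S·e^((r−q)T): (r − q) = ln(F/S)/T
ln(7126.1/7068.8) = ln(1.008106) = 0.008073
(r − q) = 0.008073 / (113/365) = 0.026077
q = r − ln(F/S)/T = 0.0305 − 0.026077 = 0.004423
q = 0.44%

0.44%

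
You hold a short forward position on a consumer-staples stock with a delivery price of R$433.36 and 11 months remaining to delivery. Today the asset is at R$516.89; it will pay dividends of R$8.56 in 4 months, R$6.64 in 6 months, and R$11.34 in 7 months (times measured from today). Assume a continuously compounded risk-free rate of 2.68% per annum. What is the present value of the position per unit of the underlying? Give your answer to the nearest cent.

PV(remaining dividends) I = 8.56·e^(−0.0268·4/12) + 6.64·e^(−0.0268·6/12) + 11.34·e^(−0.0268·7/12) = 26.1996
Current forward F = (S − I)·e^(rT) = (516.89 − 26.1996)·e^(0.0268·11/12) = 490.6904 × 1.024871 = 502.8944
Value (long) = (F − K)·e^(−rT) = (502.8944 − 433.36) × 0.975733 = 67.8470
Short position value = −(long value) = -R$67.85

-R$67.85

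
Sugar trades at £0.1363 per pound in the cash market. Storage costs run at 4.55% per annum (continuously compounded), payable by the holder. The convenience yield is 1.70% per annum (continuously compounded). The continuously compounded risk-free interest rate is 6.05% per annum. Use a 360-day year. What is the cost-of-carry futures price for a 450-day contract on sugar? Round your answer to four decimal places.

£0.1523 per pound

Net carry = r + u − y = 0.0605 + 0.0455 − 0.0170 = 0.0890
F = S·e^((r+u−y)T) = 0.1363 · e^(0.0890 × 450/360) = 0.1363 · e^0.111250
= 0.1363 × 1.117674 = £0.1523 per pound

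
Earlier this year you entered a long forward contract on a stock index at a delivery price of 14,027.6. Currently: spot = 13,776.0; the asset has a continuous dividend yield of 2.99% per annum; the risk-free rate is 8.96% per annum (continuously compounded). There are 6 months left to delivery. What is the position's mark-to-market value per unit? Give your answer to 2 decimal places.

Current fair forward for the remaining 6 months: F = S·e^((r − q)·T), (r − q) = 0.0896 − 0.0299 = 0.0597
F = 13776.0 · e^(0.0597 × 6/12) = 13776.0 × 1.03029998 = 14193.4125
Value of long forward = (F − K)·e^(−rT) = (14193.4125 − 14027.6) · e^(−0.0896·6/12)
= 165.8125 × 0.95618870 = 158.55

158.55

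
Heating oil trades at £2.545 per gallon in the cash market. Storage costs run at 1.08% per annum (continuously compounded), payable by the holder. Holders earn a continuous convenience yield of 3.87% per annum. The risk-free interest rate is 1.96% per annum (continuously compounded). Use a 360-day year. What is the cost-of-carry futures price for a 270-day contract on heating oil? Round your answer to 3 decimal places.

Net carry = r + u − y = 0.0196 + 0.0108 − 0.0387 = -0.0083
F = S·e^((r+u−y)T) = 2.545 · e^(-0.0083 × 270/360) = 2.545 · e^-0.006225
= 2.545 × 0.993794 = £2.529 per gallon

£2.529 per gallon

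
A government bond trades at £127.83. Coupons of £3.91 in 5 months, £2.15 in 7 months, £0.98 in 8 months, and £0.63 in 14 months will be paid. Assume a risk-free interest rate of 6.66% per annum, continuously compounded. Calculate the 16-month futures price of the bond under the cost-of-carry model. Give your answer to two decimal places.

PV(coupons) I = 3.91·e^(−0.0666·5/12) + 2.15·e^(−0.0666·7/12) + 0.98·e^(−0.0666·8/12) + 0.63·e^(−0.0666·14/12)
I = 3.8030 + 2.0681 + 0.9374 + 0.5829 = 7.3914
F = (S − I)·e^(rT) = (127.83 − 7.3914) · e^(0.0666·16/12)
= 120.4386 · e^0.088800 = 120.4386 × 1.092862 = £131.62

£131.62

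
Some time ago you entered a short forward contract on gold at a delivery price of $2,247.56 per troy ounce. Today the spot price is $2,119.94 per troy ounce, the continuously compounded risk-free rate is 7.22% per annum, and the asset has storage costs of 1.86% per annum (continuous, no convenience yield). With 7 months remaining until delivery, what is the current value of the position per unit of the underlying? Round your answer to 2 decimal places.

Current fair forward for the remaining 7 months: F = S·e^((r + u)·T), (r + u) = 0.0722 + 0.0186 = 0.0908
F = 2119.94 · e^(0.0908 × 7/12) = 2119.94 × 1.05439450 = 2235.2531
Value of long forward = (F − K)·e^(−rT) = (2235.2531 − 2247.56) · e^(−0.0722·7/12)
= -12.3069 × 0.95875792 = -11.80
Short position value = −(long value) = $11.80

$11.80 per troy ounce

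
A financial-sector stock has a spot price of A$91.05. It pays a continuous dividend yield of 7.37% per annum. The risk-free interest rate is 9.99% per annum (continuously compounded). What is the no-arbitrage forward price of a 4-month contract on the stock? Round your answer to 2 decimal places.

F = S·e^((r − q)T) = 91.05 · e^((0.0999 − 0.0737) × 4/12)
= 91.05 · e^0.008733 = 91.05 × 1.008771
F = A$91.85

A$91.85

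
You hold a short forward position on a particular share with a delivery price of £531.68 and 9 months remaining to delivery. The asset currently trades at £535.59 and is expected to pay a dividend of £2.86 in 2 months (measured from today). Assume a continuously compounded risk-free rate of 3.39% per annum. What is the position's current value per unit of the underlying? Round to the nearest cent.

-£14.41

PV(remaining dividends) I = 2.86·e^(−0.0339·2/12) = 2.8439
Current forward F = (S − I)·e^(rT) = (535.59 − 2.8439)·e^(0.0339·9/12) = 532.7461 × 1.025751 = 546.4648
Value (long) = (F − K)·e^(−rT) = (546.4648 − 531.68) × 0.974895 = 14.4136
Short position value = −(long value) = -£14.41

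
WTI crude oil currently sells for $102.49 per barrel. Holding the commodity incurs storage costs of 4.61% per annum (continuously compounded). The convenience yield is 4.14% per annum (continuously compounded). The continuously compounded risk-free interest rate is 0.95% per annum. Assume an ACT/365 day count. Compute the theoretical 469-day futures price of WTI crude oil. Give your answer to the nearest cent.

$104.38 per barrel

Net carry = r + u − y = 0.0095 + 0.0461 − 0.0414 = 0.0142
F = S·e^((r+u−y)T) = 102.49 · e^(0.0142 × 469/365) = 102.49 · e^0.018246
= 102.49 × 1.018413 = $104.38 per barrel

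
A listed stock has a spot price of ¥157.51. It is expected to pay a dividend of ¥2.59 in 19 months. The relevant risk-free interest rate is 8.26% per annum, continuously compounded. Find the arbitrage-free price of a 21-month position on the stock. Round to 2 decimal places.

PV(dividends) I = 2.59·e^(−0.0826·19/12)
I = 2.2725
F = (S − I)·e^(rT) = (157.51 − 2.2725) · e^(0.0826·21/12)
= 155.2375 · e^0.144550 = 155.2375 × 1.155519 = ¥179.38

¥179.38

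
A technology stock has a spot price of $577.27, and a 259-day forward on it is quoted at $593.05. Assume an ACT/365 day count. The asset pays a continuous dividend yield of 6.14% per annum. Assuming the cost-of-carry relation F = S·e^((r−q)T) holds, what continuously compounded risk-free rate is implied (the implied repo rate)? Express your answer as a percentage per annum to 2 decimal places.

9.94%

From F = S·e^((r−q)T): (r − q) = ln(F/S)/T
ln(593.05/577.27) = ln(1.027336) = 0.026969
(r − q) = 0.026969 / (259/365) = 0.038007
r = ln(F/S)/T + q = 0.038007 + 0.0614 = 0.099407
r = 9.94%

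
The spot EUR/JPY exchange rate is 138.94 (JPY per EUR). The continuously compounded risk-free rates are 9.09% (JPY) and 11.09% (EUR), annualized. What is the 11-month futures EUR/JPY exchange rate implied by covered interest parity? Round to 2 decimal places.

136.42

F = S·e^((r_JPY − r_EUR)T) = 138.94 · e^((0.0909 − 0.1109) × 11/12)
= 138.94 · e^-0.018333 = 138.94 × 0.981834
F = 136.42 JPY per EUR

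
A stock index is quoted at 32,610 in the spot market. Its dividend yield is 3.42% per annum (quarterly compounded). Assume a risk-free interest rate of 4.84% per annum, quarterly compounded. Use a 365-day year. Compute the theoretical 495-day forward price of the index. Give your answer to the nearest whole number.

33,238

F = S · (1+r/4)^(4T) / (1+q/4)^(4T)
= 32610 × 1.067420 / 1.047267 = 32610 × 1.019243
F = 33,238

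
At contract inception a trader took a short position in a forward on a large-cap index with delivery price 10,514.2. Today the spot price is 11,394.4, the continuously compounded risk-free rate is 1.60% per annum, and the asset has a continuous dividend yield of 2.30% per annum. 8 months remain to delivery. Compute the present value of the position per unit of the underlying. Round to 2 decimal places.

Current fair forward for the remaining 8 months: F = S·e^((r − q)·T), (r − q) = 0.0160 − 0.0230 = -0.0070
F = 11394.4 · e^(-0.0070 × 8/12) = 11394.4 × 0.99534421 = 11341.3501
Value of long forward = (F − K)·e^(−rT) = (11341.3501 − 10514.2) · e^(−0.0160·8/12)
= 827.1501 × 0.98939002 = 818.37
Short position value = −(long value) = -818.37

-818.37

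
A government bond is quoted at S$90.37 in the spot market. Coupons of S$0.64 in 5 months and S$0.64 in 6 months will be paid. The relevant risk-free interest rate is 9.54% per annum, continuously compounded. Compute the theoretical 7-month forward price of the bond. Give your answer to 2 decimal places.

PV(coupons) I = 0.64·e^(−0.0954·5/12) + 0.64·e^(−0.0954·6/12)
I = 0.6151 + 0.6102 = 1.2253
F = (S − I)·e^(rT) = (90.37 − 1.2253) · e^(0.0954·7/12)
= 89.1447 · e^0.055650 = 89.1447 × 1.057228 = S$94.25

S$94.25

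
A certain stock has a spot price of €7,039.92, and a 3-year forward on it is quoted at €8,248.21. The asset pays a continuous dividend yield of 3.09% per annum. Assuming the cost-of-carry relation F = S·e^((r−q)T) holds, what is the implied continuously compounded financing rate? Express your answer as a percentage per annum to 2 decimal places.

From F = S·e^((r−q)T): (r − q) = ln(F/S)/T
ln(8248.21/7039.92) = ln(1.171634) = 0.158399
(r − q) = 0.158399 / (3) = 0.052800
r = ln(F/S)/T + q = 0.052800 + 0.0309 = 0.083700
r = 8.37%

8.37%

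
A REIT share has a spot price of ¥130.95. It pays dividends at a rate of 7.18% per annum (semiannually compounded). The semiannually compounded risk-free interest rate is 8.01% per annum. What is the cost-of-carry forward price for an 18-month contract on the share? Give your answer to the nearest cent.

¥132.53

F = S · (1+r/2)^(2T) / (1+q/2)^(2T)
= 130.95 × 1.125026 / 1.111613 = 130.95 × 1.012066
F = ¥132.53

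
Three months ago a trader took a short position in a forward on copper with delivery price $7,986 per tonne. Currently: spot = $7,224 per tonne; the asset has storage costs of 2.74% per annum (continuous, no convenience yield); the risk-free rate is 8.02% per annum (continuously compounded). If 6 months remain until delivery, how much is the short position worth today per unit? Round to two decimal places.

$348.45 per tonne

Current fair forward for the remaining 6 months: F = S·e^((r + u)·T), (r + u) = 0.0802 + 0.0274 = 0.1076
F = 7224 · e^(0.1076 × 6/12) = 7224 × 1.05527353 = 7623.2960
Value of long forward = (F − K)·e^(−rT) = (7623.2960 − 7986) · e^(−0.0802·6/12)
= -362.7040 × 0.96069337 = -348.45
Short position value = −(long value) = $348.45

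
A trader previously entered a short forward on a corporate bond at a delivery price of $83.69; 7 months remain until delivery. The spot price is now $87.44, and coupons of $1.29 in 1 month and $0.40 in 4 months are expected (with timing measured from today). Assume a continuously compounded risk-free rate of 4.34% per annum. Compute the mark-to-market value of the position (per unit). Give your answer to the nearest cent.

-$4.16

PV(remaining coupons) I = 1.29·e^(−0.0434·1/12) + 0.40·e^(−0.0434·4/12) = 1.6796
Current forward F = (S − I)·e^(rT) = (87.44 − 1.6796)·e^(0.0434·7/12) = 85.7604 × 1.025640 = 87.9593
Value (long) = (F − K)·e^(−rT) = (87.9593 − 83.69) × 0.975001 = 4.1626
Short position value = −(long value) = -$4.16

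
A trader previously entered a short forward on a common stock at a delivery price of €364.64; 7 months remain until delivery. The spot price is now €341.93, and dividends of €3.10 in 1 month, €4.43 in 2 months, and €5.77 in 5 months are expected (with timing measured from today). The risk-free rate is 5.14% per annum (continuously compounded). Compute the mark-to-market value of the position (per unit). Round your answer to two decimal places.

€25.07

PV(remaining dividends) I = 3.10·e^(−0.0514·1/12) + 4.43·e^(−0.0514·2/12) + 5.77·e^(−0.0514·5/12) = 13.1267
Current forward F = (S − I)·e^(rT) = (341.93 − 13.1267)·e^(0.0514·7/12) = 328.8033 × 1.030437 = 338.8111
Value (long) = (F − K)·e^(−rT) = (338.8111 − 364.64) × 0.970462 = -25.0660
Short position value = −(long value) = €25.07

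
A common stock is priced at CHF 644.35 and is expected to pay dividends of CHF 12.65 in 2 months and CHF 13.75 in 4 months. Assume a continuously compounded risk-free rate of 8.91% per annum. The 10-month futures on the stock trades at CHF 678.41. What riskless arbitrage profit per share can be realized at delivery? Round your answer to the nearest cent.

CHF 12.20 per share

PV(dividends) I = 12.65·e^(−0.0891·2/12) + 13.75·e^(−0.0891·4/12) = 25.8112
Fair futures F* = (S − I)·e^(rT) = (644.35 − 25.8112)·e^0.074250 = 618.5388 × 1.077076 = 666.2133
Market CHF 678.41 > fair 666.2133: forward overpriced → cash-and-carry (borrow at r, buy the stock and collect the dividends, short the forward).
Profit at T = |F_mkt − F*| = |678.41 − 666.2133| = CHF 12.20 per share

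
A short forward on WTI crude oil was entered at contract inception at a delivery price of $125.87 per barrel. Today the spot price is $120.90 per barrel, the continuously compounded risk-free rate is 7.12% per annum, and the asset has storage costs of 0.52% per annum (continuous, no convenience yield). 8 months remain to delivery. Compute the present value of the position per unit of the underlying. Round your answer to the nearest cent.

-$1.28 per barrel

Current fair forward for the remaining 8 months: F = S·e^((r + u)·T), (r + u) = 0.0712 + 0.0052 = 0.0764
F = 120.90 · e^(0.0764 × 8/12) = 120.90 × 1.052253 = 127.2174
Value of long forward = (F − K)·e^(−rT) = (127.2174 − 125.87) · e^(−0.0712·8/12)
= 1.3474 × 0.953642 = 1.28
Short position value = −(long value) = -$1.28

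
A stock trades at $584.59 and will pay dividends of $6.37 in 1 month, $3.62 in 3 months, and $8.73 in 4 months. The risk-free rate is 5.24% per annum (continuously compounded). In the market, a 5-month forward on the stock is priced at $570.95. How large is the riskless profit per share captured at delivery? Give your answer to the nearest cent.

$7.64 per share

PV(dividends) I = 6.37·e^(−0.0524·1/12) + 3.62·e^(−0.0524·3/12) + 8.73·e^(−0.0524·4/12) = 18.4940
Fair forward F* = (S − I)·e^(rT) = (584.59 − 18.4940)·e^0.021833 = 566.0960 × 1.022073 = 578.5914
Market $570.95 < fair 578.5914: forward underpriced → reverse cash-and-carry (short the stock, invest proceeds at r, pay the dividends, go long the forward).
Profit at T = |F_mkt − F*| = |570.95 − 578.5914| = $7.64 per share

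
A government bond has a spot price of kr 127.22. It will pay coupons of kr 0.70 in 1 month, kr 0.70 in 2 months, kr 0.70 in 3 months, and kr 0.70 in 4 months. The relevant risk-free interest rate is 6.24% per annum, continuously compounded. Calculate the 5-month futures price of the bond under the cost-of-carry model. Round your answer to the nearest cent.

kr 127.73

PV(coupons) I = 0.70·e^(−0.0624·1/12) + 0.70·e^(−0.0624·2/12) + 0.70·e^(−0.0624·3/12) + 0.70·e^(−0.0624·4/12)
I = 0.6964 + 0.6928 + 0.6892 + 0.6856 = 2.7640
F = (S − I)·e^(rT) = (127.22 − 2.7640) · e^(0.0624·5/12)
= 124.4560 · e^0.026000 = 124.4560 × 1.026341 = kr 127.73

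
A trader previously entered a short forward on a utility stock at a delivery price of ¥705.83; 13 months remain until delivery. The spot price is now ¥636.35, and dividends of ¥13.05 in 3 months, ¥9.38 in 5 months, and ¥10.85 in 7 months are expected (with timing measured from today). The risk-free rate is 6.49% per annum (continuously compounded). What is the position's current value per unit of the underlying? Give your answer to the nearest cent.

¥53.98

PV(remaining dividends) I = 13.05·e^(−0.0649·3/12) + 9.38·e^(−0.0649·5/12) + 10.85·e^(−0.0649·7/12) = 32.4166
Current forward F = (S − I)·e^(rT) = (636.35 − 32.4166)·e^(0.0649·13/12) = 603.9334 × 1.072839 = 647.9233
Value (long) = (F − K)·e^(−rT) = (647.9233 − 705.83) × 0.932106 = -53.9752
Short position value = −(long value) = ¥53.98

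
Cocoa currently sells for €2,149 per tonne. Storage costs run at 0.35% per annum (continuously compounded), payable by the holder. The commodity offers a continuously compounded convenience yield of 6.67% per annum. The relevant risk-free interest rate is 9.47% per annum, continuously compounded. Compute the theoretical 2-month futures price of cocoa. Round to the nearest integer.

€2,160 per tonne

Net carry = r + u − y = 0.0947 + 0.0035 − 0.0667 = 0.0315
F = S·e^((r+u−y)T) = 2149 · e^(0.0315 × 2/12) = 2149 · e^0.005250
= 2149 × 1.005264 = €2,160 per tonne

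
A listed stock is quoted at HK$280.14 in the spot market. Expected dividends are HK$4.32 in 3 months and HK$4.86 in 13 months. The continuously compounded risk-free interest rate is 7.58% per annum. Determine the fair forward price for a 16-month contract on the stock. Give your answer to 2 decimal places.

HK$300.29

PV(dividends) I = 4.32·e^(−0.0758·3/12) + 4.86·e^(−0.0758·13/12)
I = 4.2389 + 4.4769 = 8.7158
F = (S − I)·e^(rT) = (280.14 − 8.7158) · e^(0.0758·16/12)
= 271.4242 · e^0.101067 = 271.4242 × 1.106351 = HK$300.29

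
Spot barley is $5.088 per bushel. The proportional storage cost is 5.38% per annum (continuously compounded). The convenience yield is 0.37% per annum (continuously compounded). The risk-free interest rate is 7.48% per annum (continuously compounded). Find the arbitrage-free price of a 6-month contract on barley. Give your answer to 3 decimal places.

Net carry = r + u − y = 0.0748 + 0.0538 − 0.0037 = 0.1249
F = S·e^((r+u−y)T) = 5.088 · e^(0.1249 × 6/12) = 5.088 · e^0.062450
= 5.088 × 1.064441 = $5.416 per bushel

$5.416 per bushel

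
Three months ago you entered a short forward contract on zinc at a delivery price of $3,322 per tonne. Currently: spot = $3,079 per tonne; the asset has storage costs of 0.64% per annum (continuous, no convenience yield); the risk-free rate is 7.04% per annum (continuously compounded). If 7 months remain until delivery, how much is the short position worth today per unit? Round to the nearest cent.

Current fair forward for the remaining 7 months: F = S·e^((r + u)·T), (r + u) = 0.0704 + 0.0064 = 0.0768
F = 3079 · e^(0.0768 × 7/12) = 3079 × 1.04581868 = 3220.0757
Value of long forward = (F − K)·e^(−rT) = (3220.0757 − 3322) · e^(−0.0704·7/12)
= -101.9243 × 0.95976514 = -97.82
Short position value = −(long value) = $97.82

$97.82 per tonne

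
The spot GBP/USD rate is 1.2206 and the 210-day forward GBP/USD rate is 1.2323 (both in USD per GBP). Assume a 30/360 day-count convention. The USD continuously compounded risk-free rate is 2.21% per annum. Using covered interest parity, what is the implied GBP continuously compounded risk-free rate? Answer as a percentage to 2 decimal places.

0.57%

F = S·e^((r_USD − r_GBP)T) ⇒ r_GBP = r_USD − ln(F/S)/T
ln(1.2323/1.2206) = 0.009540; /(210/360) = 0.016354
r_GBP = 0.0221 − 0.016354 = 0.005746
r_GBP = 0.57%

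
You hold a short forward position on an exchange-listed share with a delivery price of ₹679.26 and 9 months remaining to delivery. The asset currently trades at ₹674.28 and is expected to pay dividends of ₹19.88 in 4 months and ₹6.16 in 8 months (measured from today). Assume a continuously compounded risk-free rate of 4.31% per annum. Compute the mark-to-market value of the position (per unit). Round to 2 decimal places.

PV(remaining dividends) I = 19.88·e^(−0.0431·4/12) + 6.16·e^(−0.0431·8/12) = 25.5820
Current forward F = (S − I)·e^(rT) = (674.28 − 25.5820)·e^(0.0431·9/12) = 648.6980 × 1.032853 = 670.0097
Value (long) = (F − K)·e^(−rT) = (670.0097 − 679.26) × 0.968192 = -8.9561
Short position value = −(long value) = ₹8.96

₹8.96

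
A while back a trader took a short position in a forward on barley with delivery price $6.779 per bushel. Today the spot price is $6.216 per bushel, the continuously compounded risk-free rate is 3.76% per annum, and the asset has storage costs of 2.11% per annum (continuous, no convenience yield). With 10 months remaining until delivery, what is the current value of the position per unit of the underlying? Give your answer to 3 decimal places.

Current fair forward for the remaining 10 months: F = S·e^((r + u)·T), (r + u) = 0.0376 + 0.0211 = 0.0587
F = 6.216 · e^(0.0587 × 10/12) = 6.216 × 1.050133 = 6.5276
Value of long forward = (F − K)·e^(−rT) = (6.5276 − 6.779) · e^(−0.0376·10/12)
= -0.2514 × 0.969152 = -0.244
Short position value = −(long value) = $0.244

$0.244 per bushel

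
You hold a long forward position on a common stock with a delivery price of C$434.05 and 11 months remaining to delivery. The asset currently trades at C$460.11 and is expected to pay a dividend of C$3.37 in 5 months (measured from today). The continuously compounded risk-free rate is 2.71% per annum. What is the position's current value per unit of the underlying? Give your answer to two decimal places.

C$33.38

PV(remaining dividends) I = 3.37·e^(−0.0271·5/12) = 3.3322
Current forward F = (S − I)·e^(rT) = (460.11 − 3.3322)·e^(0.0271·11/12) = 456.7778 × 1.025153 = 468.2671
Value (long) = (F − K)·e^(−rT) = (468.2671 − 434.05) × 0.975464 = 33.3775
Value = C$33.38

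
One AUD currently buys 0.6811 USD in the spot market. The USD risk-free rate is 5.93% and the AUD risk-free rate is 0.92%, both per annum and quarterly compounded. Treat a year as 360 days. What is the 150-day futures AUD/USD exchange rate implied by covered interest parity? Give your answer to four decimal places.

By covered interest parity, F = S · (1+r_USD/4)^(4T) / (1+r_AUD/4)^(4T)
= 0.6811 × 1.024830 / 1.003836 = 0.6811 × 1.020914
F = 0.6953 USD per AUD

0.6953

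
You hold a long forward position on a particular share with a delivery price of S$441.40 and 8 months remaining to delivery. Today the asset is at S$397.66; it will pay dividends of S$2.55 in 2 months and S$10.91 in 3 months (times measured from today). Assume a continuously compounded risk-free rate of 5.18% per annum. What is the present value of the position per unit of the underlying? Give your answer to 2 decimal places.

PV(remaining dividends) I = 2.55·e^(−0.0518·2/12) + 10.91·e^(−0.0518·3/12) = 13.2977
Current forward F = (S − I)·e^(rT) = (397.66 − 13.2977)·e^(0.0518·8/12) = 384.3623 × 1.035137 = 397.8676
Value (long) = (F − K)·e^(−rT) = (397.8676 − 441.40) × 0.966056 = -42.0547
Value = -S$42.05

-S$42.05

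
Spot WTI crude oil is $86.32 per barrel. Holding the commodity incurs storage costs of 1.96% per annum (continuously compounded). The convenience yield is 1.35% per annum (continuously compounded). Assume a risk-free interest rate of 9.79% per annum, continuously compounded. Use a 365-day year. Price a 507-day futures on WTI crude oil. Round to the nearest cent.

Net carry = r + u − y = 0.0979 + 0.0196 − 0.0135 = 0.1040
F = S·e^((r+u−y)T) = 86.32 · e^(0.1040 × 507/365) = 86.32 · e^0.144460
= 86.32 × 1.155415 = $99.74 per barrel

$99.74 per barrel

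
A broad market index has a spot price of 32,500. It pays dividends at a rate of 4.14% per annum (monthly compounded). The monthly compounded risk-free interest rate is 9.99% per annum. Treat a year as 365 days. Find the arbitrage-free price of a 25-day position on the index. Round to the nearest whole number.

F = S · (1+r/12)^(12T) / (1+q/12)^(12T)
= 32500 × 1.006837 / 1.002835 = 32500 × 1.003991
F = 32,630

32,630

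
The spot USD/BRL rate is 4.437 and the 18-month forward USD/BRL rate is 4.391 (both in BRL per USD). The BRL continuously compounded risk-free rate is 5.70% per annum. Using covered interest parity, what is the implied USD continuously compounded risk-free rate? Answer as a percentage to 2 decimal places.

6.39%

F = S·e^((r_BRL − r_USD)T) ⇒ r_USD = r_BRL − ln(F/S)/T
ln(4.391/4.437) = -0.010421; /(18/12) = -0.006947
r_USD = 0.0570 + 0.006947 = 0.063947
r_USD = 6.39%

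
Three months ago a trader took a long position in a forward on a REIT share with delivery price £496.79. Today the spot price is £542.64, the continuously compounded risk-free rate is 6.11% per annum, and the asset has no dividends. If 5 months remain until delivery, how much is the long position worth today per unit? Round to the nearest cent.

£58.34

Current fair forward for the remaining 5 months: F = S·e^(r·T), r = 0.0611
F = 542.64 · e^(0.0611 × 5/12) = 542.64 × 1.025785 = 556.6320
Value of long forward = (F − K)·e^(−rT) = (556.6320 − 496.79) · e^(−0.0611·5/12)
= 59.8420 × 0.974863 = 58.34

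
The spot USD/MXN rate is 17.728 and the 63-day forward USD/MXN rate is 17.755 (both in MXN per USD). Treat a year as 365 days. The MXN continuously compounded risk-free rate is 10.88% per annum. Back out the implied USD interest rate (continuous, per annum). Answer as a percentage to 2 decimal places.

F = S·e^((r_MXN − r_USD)T) ⇒ r_USD = r_MXN − ln(F/S)/T
ln(17.755/17.728) = 0.001522; /(63/365) = 0.008818
r_USD = 0.1088 − 0.008818 = 0.099982
r_USD = 10.00%

10.00%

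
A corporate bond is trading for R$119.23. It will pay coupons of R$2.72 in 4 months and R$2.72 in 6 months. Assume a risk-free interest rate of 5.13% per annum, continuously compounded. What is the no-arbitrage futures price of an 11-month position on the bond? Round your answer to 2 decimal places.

R$119.39

PV(coupons) I = 2.72·e^(−0.0513·4/12) + 2.72·e^(−0.0513·6/12)
I = 2.6739 + 2.6511 = 5.3250
F = (S − I)·e^(rT) = (119.23 − 5.3250) · e^(0.0513·11/12)
= 113.9050 · e^0.047025 = 113.9050 × 1.048148 = R$119.39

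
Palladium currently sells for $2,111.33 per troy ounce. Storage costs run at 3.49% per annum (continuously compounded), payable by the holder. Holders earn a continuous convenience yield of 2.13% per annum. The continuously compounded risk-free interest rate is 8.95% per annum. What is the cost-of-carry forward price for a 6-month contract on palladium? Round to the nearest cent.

$2,223.02 per troy ounce

Net carry = r + u − y = 0.0895 + 0.0349 − 0.0213 = 0.1031
F = S·e^((r+u−y)T) = 2111.33 · e^(0.1031 × 6/12) = 2111.33 · e^0.05155000
= 2111.33 × 1.05290183 = $2,223.02 per troy ounce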